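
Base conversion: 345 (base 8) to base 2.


345 (base 8) = 229 (decimal)
229 (decimal) = 11100101 (base 2)


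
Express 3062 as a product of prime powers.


3062 / 2 = 1531
1531 / 1531 = 1
3062 = 2 × 1531


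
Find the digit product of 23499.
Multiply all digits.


2 × 3 × 4 × 9 × 9 = 1944


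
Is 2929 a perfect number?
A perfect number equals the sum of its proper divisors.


Proper divisors of 2929: 1, 29, 101
Sum = 1 + 29 + 101 = 131

No, 2929 is not perfect (131 ≠ 2929)


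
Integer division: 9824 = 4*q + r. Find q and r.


9824 = 4 * 2456 + 0
Check: 9824 + 0 = 9824

q = 2456, r = 0


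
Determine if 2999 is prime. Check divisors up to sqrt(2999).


Check divisors up to sqrt(2999) = 54.7631
No divisors found.
2999 is prime.

Yes, 2999 is prime


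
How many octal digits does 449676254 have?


449676254 in base 8 = 3263301736
Number of digits = 10

10 digits (base 8)


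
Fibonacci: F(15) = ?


Sequence: 1, 1, 2, 3, 5, 8, 13, 21, 34, 55, 89, 144, 233, 377, 610
F(15) = 610


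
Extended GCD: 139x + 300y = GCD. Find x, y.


Tabular extended Euclidean (each row: r = 139*s + 300*t):
r=139, s=1, t=0
r=300, s=0, t=1
q=0: r=139, s=1, t=0   [139*(1) + 300*(0) = 139]
q=2: r=22, s=-2, t=1   [139*(-2) + 300*(1) = 22]
q=6: r=7, s=13, t=-6   [139*(13) + 300*(-6) = 7]
q=3: r=1, s=-41, t=19   [139*(-41) + 300*(19) = 1]
q=7: r=0, s=300, t=-139   [139*(300) + 300*(-139) = 0]
GCD = 1; from the row with r=1: x=-41, y=19
Check: 139*(-41) + 300*(19) = -5699 + 5700 = 1

GCD = 1, x = -41, y = 19


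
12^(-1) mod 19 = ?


Use the extended Euclidean algorithm on (19, 12); each row r = 19*s + 12*t:
r=19, s=1, t=0
r=12, s=0, t=1
q=1: r=7, s=1, t=-1   [19*(1) + 12*(-1) = 7]
q=1: r=5, s=-1, t=2   [19*(-1) + 12*(2) = 5]
q=1: r=2, s=2, t=-3   [19*(2) + 12*(-3) = 2]
q=2: r=1, s=-5, t=8   [19*(-5) + 12*(8) = 1]
q=2: r=0, s=12, t=-19   [19*(12) + 12*(-19) = 0]
GCD = 1 with t = 8, so 12*(8) ≡ 1 (mod 19)
Inverse = 8 mod 19 = 8
Check: 12 * 8 = 96 ≡ 1 (mod 19)

12^(-1) ≡ 8 (mod 19)


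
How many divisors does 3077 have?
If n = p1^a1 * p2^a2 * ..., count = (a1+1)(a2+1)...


3077 = 17^1 × 181^1
d(3077) = (1+1) × (1+1) = 4

4 divisors


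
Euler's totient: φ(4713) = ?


4713 = 3 × 1571
Prime factors: 3, 1571
φ(4713) = 4713 × (1-1/3) × (1-1/1571)
= 4713 × 2/3 × 1570/1571 = 3140

φ(4713) = 3140


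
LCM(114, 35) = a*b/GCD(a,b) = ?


GCD(114, 35) = 1
LCM = 114*35/1 = 3990/1 = 3990

LCM = 3990


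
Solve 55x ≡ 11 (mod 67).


GCD(55, 67) = 1, unique solution
a^(-1) mod 67 = 39
x = 39 * 11 mod 67 = 27

x ≡ 27 (mod 67)


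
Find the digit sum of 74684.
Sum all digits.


7 + 4 + 6 + 8 + 4 = 29


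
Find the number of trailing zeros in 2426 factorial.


floor(2426/5) = 485
floor(2426/25) = 97
floor(2426/125) = 19
floor(2426/625) = 3
Total = 604

604 trailing zeros


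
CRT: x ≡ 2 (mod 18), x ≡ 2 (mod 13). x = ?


M = 18*13 = 234
M1 = M/18 = 13, M2 = M/13 = 18
M1^(-1) mod 18 = 7, M2^(-1) mod 13 = 8
x = 2*13*7 + 2*18*8 = 470
470 mod 234 = 2
Check: 2 mod 18 = 2 ✓, 2 mod 13 = 2 ✓

x ≡ 2 (mod 234)


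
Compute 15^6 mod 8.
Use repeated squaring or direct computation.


15^1 mod 8 = 7
15^2 mod 8 = 1
15^3 mod 8 = 7
15^4 mod 8 = 1
15^5 mod 8 = 7
15^6 mod 8 = 1


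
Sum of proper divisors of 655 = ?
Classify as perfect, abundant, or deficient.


Proper divisors: 1, 5, 131
Sum = 1 + 5 + 131 = 137
137 < 655 → deficient

s(655) = 137 (deficient)


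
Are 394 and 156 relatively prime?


Euclidean algorithm:
394 = 2 * 156 + 82
156 = 1 * 82 + 74
82 = 1 * 74 + 8
74 = 9 * 8 + 2
8 = 4 * 2 + 0
GCD(394, 156) = 2

No, not coprime (GCD = 2)


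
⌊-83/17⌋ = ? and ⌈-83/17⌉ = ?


-83/17 = -4.8824
floor = -5
ceil = -4

floor = -5, ceil = -4


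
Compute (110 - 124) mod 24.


110 - 124 = -14
-14 mod 24 = 10


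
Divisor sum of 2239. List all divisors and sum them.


Divisors of 2239: 1, 2239
Sum = 1 + 2239 = 2240

σ(2239) = 2240


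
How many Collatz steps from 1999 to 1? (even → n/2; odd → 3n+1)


1999 → 5998 → 2999 → 8998 → 4499 → 13498 → 6749 → 20248 → 10124 → 5062 → 2531 → 7594 → 3797 → 11392 → 5696 → 2848 → 1424 → 712 → 356 → 178 → 89 → 268 → 134 → 67 → 202 → 101 → 304 → 152 → 76 → 38 → 19 → 58 → 29 → 88 → 44 → 22 → 11 → 34 → 17 → 52 → 26 → 13 → 40 → 20 → 10 → 5 → 16 → 8 → 4 → 2 → 1
Total steps = 50

50 steps


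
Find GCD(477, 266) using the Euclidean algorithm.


477 = 1 * 266 + 211
266 = 1 * 211 + 55
211 = 3 * 55 + 46
55 = 1 * 46 + 9
46 = 5 * 9 + 1
9 = 9 * 1 + 0
GCD = 1


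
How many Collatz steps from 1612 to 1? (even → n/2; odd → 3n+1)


1612 → 806 → 403 → 1210 → 605 → 1816 → 908 → 454 → 227 → 682 → 341 → 1024 → 512 → 256 → 128 → 64 → 32 → 16 → 8 → 4 → 2 → 1
Total steps = 21

21 steps


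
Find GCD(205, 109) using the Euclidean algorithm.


205 = 1 * 109 + 96
109 = 1 * 96 + 13
96 = 7 * 13 + 5
13 = 2 * 5 + 3
5 = 1 * 3 + 2
3 = 1 * 2 + 1
2 = 2 * 1 + 0
GCD = 1


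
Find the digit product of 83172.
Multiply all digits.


8 × 3 × 1 × 7 × 2 = 336


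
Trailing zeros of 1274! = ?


floor(1274/5) = 254
floor(1274/25) = 50
floor(1274/125) = 10
floor(1274/625) = 2
Total = 316

316 trailing zeros


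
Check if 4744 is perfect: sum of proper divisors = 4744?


Proper divisors of 4744: 1, 2, 4, 8, 593, 1186, 2372
Sum = 1 + 2 + 4 + 8 + 593 + 1186 + 2372 = 4166

No, 4744 is not perfect (4166 ≠ 4744)


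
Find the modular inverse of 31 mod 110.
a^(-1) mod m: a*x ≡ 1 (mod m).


Use the extended Euclidean algorithm on (110, 31); each row r = 110*s + 31*t:
r=110, s=1, t=0
r=31, s=0, t=1
q=3: r=17, s=1, t=-3   [110*(1) + 31*(-3) = 17]
q=1: r=14, s=-1, t=4   [110*(-1) + 31*(4) = 14]
q=1: r=3, s=2, t=-7   [110*(2) + 31*(-7) = 3]
q=4: r=2, s=-9, t=32   [110*(-9) + 31*(32) = 2]
q=1: r=1, s=11, t=-39   [110*(11) + 31*(-39) = 1]
q=2: r=0, s=-31, t=110   [110*(-31) + 31*(110) = 0]
GCD = 1 with t = -39, so 31*(-39) ≡ 1 (mod 110)
Inverse = -39 mod 110 = 71
Check: 31 * 71 = 2201 ≡ 1 (mod 110)

31^(-1) ≡ 71 (mod 110)


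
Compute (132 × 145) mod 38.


132 × 145 = 19140
19140 mod 38 = 26


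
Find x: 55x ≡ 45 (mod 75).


GCD(55, 75) = 5 divides 45
Divide: 11x ≡ 9 (mod 15)
x ≡ 9 (mod 15)


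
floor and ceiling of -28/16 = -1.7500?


-28/16 = -1.7500
floor = -2
ceil = -1

floor = -2, ceil = -1


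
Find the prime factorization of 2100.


2100 / 2 = 1050
1050 / 2 = 525
525 / 3 = 175
175 / 5 = 35
35 / 5 = 7
7 / 7 = 1
2100 = 2^2 × 3 × 5^2 × 7


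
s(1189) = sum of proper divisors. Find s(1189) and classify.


Proper divisors: 1, 29, 41
Sum = 1 + 29 + 41 = 71
71 < 1189 → deficient

s(1189) = 71 (deficient)


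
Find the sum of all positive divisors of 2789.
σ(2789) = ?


Divisors of 2789: 1, 2789
Sum = 1 + 2789 = 2790

σ(2789) = 2790


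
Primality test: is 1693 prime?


Check divisors up to sqrt(1693) = 41.1461
No divisors found.
1693 is prime.

Yes, 1693 is prime


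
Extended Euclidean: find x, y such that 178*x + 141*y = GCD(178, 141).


Tabular extended Euclidean (each row: r = 178*s + 141*t):
r=178, s=1, t=0
r=141, s=0, t=1
q=1: r=37, s=1, t=-1   [178*(1) + 141*(-1) = 37]
q=3: r=30, s=-3, t=4   [178*(-3) + 141*(4) = 30]
q=1: r=7, s=4, t=-5   [178*(4) + 141*(-5) = 7]
q=4: r=2, s=-19, t=24   [178*(-19) + 141*(24) = 2]
q=3: r=1, s=61, t=-77   [178*(61) + 141*(-77) = 1]
q=2: r=0, s=-141, t=178   [178*(-141) + 141*(178) = 0]
GCD = 1; from the row with r=1: x=61, y=-77
Check: 178*(61) + 141*(-77) = 10858 - 10857 = 1

GCD = 1, x = 61, y = -77


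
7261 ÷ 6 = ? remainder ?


7261 = 6 * 1210 + 1
Check: 7260 + 1 = 7261

q = 1210, r = 1


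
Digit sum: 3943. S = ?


3 + 9 + 4 + 3 = 19


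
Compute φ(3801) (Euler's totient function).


3801 = 3 × 7 × 181
Prime factors: 3, 7, 181
φ(3801) = 3801 × (1-1/3) × (1-1/7) × (1-1/181)
= 3801 × 2/3 × 6/7 × 180/181 = 2160

φ(3801) = 2160


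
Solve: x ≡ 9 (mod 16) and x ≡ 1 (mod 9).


M = 16*9 = 144
M1 = M/16 = 9, M2 = M/9 = 16
M1^(-1) mod 16 = 9, M2^(-1) mod 9 = 4
x = 9*9*9 + 1*16*4 = 793
793 mod 144 = 73
Check: 73 mod 16 = 9 ✓, 73 mod 9 = 1 ✓

x ≡ 73 (mod 144)


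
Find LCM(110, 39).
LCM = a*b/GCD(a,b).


GCD(110, 39) = 1
LCM = 110*39/1 = 4290/1 = 4290

LCM = 4290


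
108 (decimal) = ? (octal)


108 (base 10) = 108 (decimal)
108 (decimal) = 154 (base 8)


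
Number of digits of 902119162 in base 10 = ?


902119162 has 9 digits in base 10
floor(log10(902119162)) + 1 = floor(8.9553) + 1 = 9

9 digits (base 10)


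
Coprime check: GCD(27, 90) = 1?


Euclidean algorithm:
90 = 3 * 27 + 9
27 = 3 * 9 + 0
GCD(27, 90) = 9

No, not coprime (GCD = 9)


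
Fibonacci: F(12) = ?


Sequence: 1, 1, 2, 3, 5, 8, 13, 21, 34, 55, 89, 144
F(12) = 144


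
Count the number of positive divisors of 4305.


4305 = 3^1 × 5^1 × 7^1 × 41^1
d(4305) = (1+1) × (1+1) × (1+1) × (1+1) = 16

16 divisors


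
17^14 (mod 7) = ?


17^1 mod 7 = 3
17^2 mod 7 = 2
17^3 mod 7 = 6
17^4 mod 7 = 4
17^5 mod 7 = 5
17^6 mod 7 = 1
17^7 mod 7 = 3
17^8 mod 7 = 2
17^9 mod 7 = 6
17^10 mod 7 = 4
17^11 mod 7 = 5
17^12 mod 7 = 1
17^13 mod 7 = 3
17^14 mod 7 = 2


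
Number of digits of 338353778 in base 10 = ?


338353778 has 9 digits in base 10
floor(log10(338353778)) + 1 = floor(8.5294) + 1 = 9

9 digits (base 10)


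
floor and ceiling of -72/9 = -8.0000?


-72/9 = -8.0000
floor = -8
ceil = -8

floor = -8, ceil = -8


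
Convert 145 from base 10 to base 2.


145 (base 10) = 145 (decimal)
145 (decimal) = 10010001 (base 2)


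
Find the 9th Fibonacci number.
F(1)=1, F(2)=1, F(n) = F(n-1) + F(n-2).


Sequence: 1, 1, 2, 3, 5, 8, 13, 21, 34
F(9) = 34


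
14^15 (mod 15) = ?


14^1 mod 15 = 14
14^2 mod 15 = 1
14^3 mod 15 = 14
14^4 mod 15 = 1
14^5 mod 15 = 14
14^6 mod 15 = 1
14^7 mod 15 = 14
14^8 mod 15 = 1
14^9 mod 15 = 14
14^10 mod 15 = 1
14^11 mod 15 = 14
14^12 mod 15 = 1
14^13 mod 15 = 14
14^14 mod 15 = 1
14^15 mod 15 = 14


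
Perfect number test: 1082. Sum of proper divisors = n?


Proper divisors of 1082: 1, 2, 541
Sum = 1 + 2 + 541 = 544

No, 1082 is not perfect (544 ≠ 1082)


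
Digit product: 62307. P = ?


6 × 2 × 3 × 0 × 7 = 0


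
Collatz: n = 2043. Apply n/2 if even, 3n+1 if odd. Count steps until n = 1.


2043 → 6130 → 3065 → 9196 → 4598 → 2299 → 6898 → 3449 → 10348 → 5174 → 2587 → 7762 → 3881 → 11644 → 5822 → 2911 → 8734 → 4367 → 13102 → 6551 → 19654 → 9827 → 29482 → 14741 → 44224 → 22112 → 11056 → 5528 → 2764 → 1382 → 691 → 2074 → 1037 → 3112 → 1556 → 778 → 389 → 1168 → 584 → 292 → 146 → 73 → 220 → 110 → 55 → 166 → 83 → 250 → 125 → 376 → 188 → 94 → 47 → 142 → 71 → 214 → 107 → 322 → 161 → 484 → 242 → 121 → 364 → 182 → 91 → 274 → 137 → 412 → 206 → 103 → 310 → 155 → 466 → 233 → 700 → 350 → 175 → 526 → 263 → 790 → 395 → 1186 → 593 → 1780 → 890 → 445 → 1336 → 668 → 334 → 167 → 502 → 251 → 754 → 377 → 1132 → 566 → 283 → 850 → 425 → 1276 → 638 → 319 → 958 → 479 → 1438 → 719 → 2158 → 1079 → 3238 → 1619 → 4858 → 2429 → 7288 → 3644 → 1822 → 911 → 2734 → 1367 → 4102 → 2051 → 6154 → 3077 → 9232 → 4616 → 2308 → 1154 → 577 → 1732 → 866 → 433 → 1300 → 650 → 325 → 976 → 488 → 244 → 122 → 61 → 184 → 92 → 46 → 23 → 70 → 35 → 106 → 53 → 160 → 80 → 40 → 20 → 10 → 5 → 16 → 8 → 4 → 2 → 1
Total steps = 156

156 steps


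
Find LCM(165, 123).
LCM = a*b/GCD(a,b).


GCD(165, 123) = 3
LCM = 165*123/3 = 20295/3 = 6765

LCM = 6765


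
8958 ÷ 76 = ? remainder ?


8958 = 76 * 117 + 66
Check: 8892 + 66 = 8958

q = 117, r = 66


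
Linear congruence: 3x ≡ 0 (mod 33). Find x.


GCD(3, 33) = 3 divides 0
Divide: 1x ≡ 0 (mod 11)
x ≡ 0 (mod 11)


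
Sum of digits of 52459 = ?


5 + 2 + 4 + 5 + 9 = 25


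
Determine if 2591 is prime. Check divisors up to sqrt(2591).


Check divisors up to sqrt(2591) = 50.9019
No divisors found.
2591 is prime.

Yes, 2591 is prime


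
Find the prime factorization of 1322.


1322 / 2 = 661
661 / 661 = 1
1322 = 2 × 661


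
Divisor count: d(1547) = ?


1547 = 7^1 × 13^1 × 17^1
d(1547) = (1+1) × (1+1) × (1+1) = 8

8 divisors


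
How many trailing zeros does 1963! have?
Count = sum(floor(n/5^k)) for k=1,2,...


floor(1963/5) = 392
floor(1963/25) = 78
floor(1963/125) = 15
floor(1963/625) = 3
Total = 488

488 trailing zeros


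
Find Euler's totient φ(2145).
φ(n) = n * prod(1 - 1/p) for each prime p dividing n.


2145 = 3 × 5 × 11 × 13
Prime factors: 3, 5, 11, 13
φ(2145) = 2145 × (1-1/3) × (1-1/5) × (1-1/11) × (1-1/13)
= 2145 × 2/3 × 4/5 × 10/11 × 12/13 = 960

φ(2145) = 960


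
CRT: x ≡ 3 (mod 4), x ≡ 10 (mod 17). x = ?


M = 4*17 = 68
M1 = M/4 = 17, M2 = M/17 = 4
M1^(-1) mod 4 = 1, M2^(-1) mod 17 = 13
x = 3*17*1 + 10*4*13 = 571
571 mod 68 = 27
Check: 27 mod 4 = 3 ✓, 27 mod 17 = 10 ✓

x ≡ 27 (mod 68)


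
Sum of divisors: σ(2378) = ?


Divisors of 2378: 1, 2, 29, 41, 58, 82, 1189, 2378
Sum = 1 + 2 + 29 + 41 + 58 + 82 + 1189 + 2378 = 3780

σ(2378) = 3780


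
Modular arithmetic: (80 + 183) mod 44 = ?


80 + 183 = 263
263 mod 44 = 43


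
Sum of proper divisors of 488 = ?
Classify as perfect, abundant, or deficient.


Proper divisors: 1, 2, 4, 8, 61, 122, 244
Sum = 1 + 2 + 4 + 8 + 61 + 122 + 244 = 442
442 < 488 → deficient

s(488) = 442 (deficient)


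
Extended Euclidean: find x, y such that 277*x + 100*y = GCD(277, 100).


Tabular extended Euclidean (each row: r = 277*s + 100*t):
r=277, s=1, t=0
r=100, s=0, t=1
q=2: r=77, s=1, t=-2   [277*(1) + 100*(-2) = 77]
q=1: r=23, s=-1, t=3   [277*(-1) + 100*(3) = 23]
q=3: r=8, s=4, t=-11   [277*(4) + 100*(-11) = 8]
q=2: r=7, s=-9, t=25   [277*(-9) + 100*(25) = 7]
q=1: r=1, s=13, t=-36   [277*(13) + 100*(-36) = 1]
q=7: r=0, s=-100, t=277   [277*(-100) + 100*(277) = 0]
GCD = 1; from the row with r=1: x=13, y=-36
Check: 277*(13) + 100*(-36) = 3601 - 3600 = 1

GCD = 1, x = 13, y = -36


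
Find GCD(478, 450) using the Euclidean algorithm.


478 = 1 * 450 + 28
450 = 16 * 28 + 2
28 = 14 * 2 + 0
GCD = 2


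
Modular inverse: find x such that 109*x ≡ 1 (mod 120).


Use the extended Euclidean algorithm on (120, 109); each row r = 120*s + 109*t:
r=120, s=1, t=0
r=109, s=0, t=1
q=1: r=11, s=1, t=-1   [120*(1) + 109*(-1) = 11]
q=9: r=10, s=-9, t=10   [120*(-9) + 109*(10) = 10]
q=1: r=1, s=10, t=-11   [120*(10) + 109*(-11) = 1]
q=10: r=0, s=-109, t=120   [120*(-109) + 109*(120) = 0]
GCD = 1 with t = -11, so 109*(-11) ≡ 1 (mod 120)
Inverse = -11 mod 120 = 109
Check: 109 * 109 = 11881 ≡ 1 (mod 120)

109^(-1) ≡ 109 (mod 120)


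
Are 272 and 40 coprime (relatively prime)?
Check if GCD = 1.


Euclidean algorithm:
272 = 6 * 40 + 32
40 = 1 * 32 + 8
32 = 4 * 8 + 0
GCD(272, 40) = 8

No, not coprime (GCD = 8)


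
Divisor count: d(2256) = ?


2256 = 2^4 × 3^1 × 47^1
d(2256) = (4+1) × (1+1) × (1+1) = 20

20 divisors


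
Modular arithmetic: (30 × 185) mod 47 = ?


30 × 185 = 5550
5550 mod 47 = 4


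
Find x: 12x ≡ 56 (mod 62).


GCD(12, 62) = 2 divides 56
Divide: 6x ≡ 28 (mod 31)
x ≡ 15 (mod 31)


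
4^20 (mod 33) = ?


4^1 mod 33 = 4
4^2 mod 33 = 16
4^3 mod 33 = 31
4^4 mod 33 = 25
4^5 mod 33 = 1
4^6 mod 33 = 4
4^7 mod 33 = 16
4^8 mod 33 = 31
4^9 mod 33 = 25
4^10 mod 33 = 1
4^11 mod 33 = 4
4^12 mod 33 = 16
4^13 mod 33 = 31
4^14 mod 33 = 25
4^15 mod 33 = 1
4^16 mod 33 = 4
4^17 mod 33 = 16
4^18 mod 33 = 31
4^19 mod 33 = 25
4^20 mod 33 = 1


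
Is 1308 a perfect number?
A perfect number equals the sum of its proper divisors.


Proper divisors of 1308: 1, 2, 3, 4, 6, 12, 109, 218, 327, 436, 654
Sum = 1 + 2 + 3 + 4 + 6 + 12 + 109 + 218 + 327 + 436 + 654 = 1772

No, 1308 is not perfect (1772 ≠ 1308)


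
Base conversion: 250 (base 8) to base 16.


250 (base 8) = 168 (decimal)
168 (decimal) = A8 (base 16)


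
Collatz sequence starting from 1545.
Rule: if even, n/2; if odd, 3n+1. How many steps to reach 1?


1545 → 4636 → 2318 → 1159 → 3478 → 1739 → 5218 → 2609 → 7828 → 3914 → 1957 → 5872 → 2936 → 1468 → 734 → 367 → 1102 → 551 → 1654 → 827 → 2482 → 1241 → 3724 → 1862 → 931 → 2794 → 1397 → 4192 → 2096 → 1048 → 524 → 262 → 131 → 394 → 197 → 592 → 296 → 148 → 74 → 37 → 112 → 56 → 28 → 14 → 7 → 22 → 11 → 34 → 17 → 52 → 26 → 13 → 40 → 20 → 10 → 5 → 16 → 8 → 4 → 2 → 1
Total steps = 60

60 steps


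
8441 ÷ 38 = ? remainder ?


8441 = 38 * 222 + 5
Check: 8436 + 5 = 8441

q = 222, r = 5


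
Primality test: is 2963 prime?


Check divisors up to sqrt(2963) = 54.4334
No divisors found.
2963 is prime.

Yes, 2963 is prime


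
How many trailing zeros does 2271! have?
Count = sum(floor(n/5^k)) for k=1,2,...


floor(2271/5) = 454
floor(2271/25) = 90
floor(2271/125) = 18
floor(2271/625) = 3
Total = 565

565 trailing zeros


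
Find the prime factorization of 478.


478 / 2 = 239
239 / 239 = 1
478 = 2 × 239


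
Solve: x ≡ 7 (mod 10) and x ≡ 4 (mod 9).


M = 10*9 = 90
M1 = M/10 = 9, M2 = M/9 = 10
M1^(-1) mod 10 = 9, M2^(-1) mod 9 = 1
x = 7*9*9 + 4*10*1 = 607
607 mod 90 = 67
Check: 67 mod 10 = 7 ✓, 67 mod 9 = 4 ✓

x ≡ 67 (mod 90)


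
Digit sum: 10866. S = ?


1 + 0 + 8 + 6 + 6 = 21


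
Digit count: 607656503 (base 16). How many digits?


607656503 in base 16 = 24381A37
Number of digits = 8

8 digits (base 16)


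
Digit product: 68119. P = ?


6 × 8 × 1 × 1 × 9 = 432


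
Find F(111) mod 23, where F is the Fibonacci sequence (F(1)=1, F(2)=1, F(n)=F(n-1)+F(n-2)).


F(k) mod 23 for k=1..111:
1, 1, 2, 3, 5, 8, 13, 21, 11, 9, 20, 6, 3, 9, 12, 21, 10, 8, 18, 3, 21, 1, 22, 0, 22, 22, 21, 20, 18, 15, 10, 2, 12, 14, 3, 17, 20, 14, 11, 2, 13, 15, 5, 20, 2, 22, 1, 0, 1, 1, 2, 3, 5, 8, 13, 21, 11, 9, 20, 6, 3, 9, 12, 21, 10, 8, 18, 3, 21, 1, 22, 0, 22, 22, 21, 20, 18, 15, 10, 2, 12, 14, 3, 17, 20, 14, 11, 2, 13, 15, 5, 20, 2, 22, 1, 0, 1, 1, 2, 3, 5, 8, 13, 21, 11, 9, 20, 6, 3, 9, 12
F(111) mod 23 = 12


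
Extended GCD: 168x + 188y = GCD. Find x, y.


Tabular extended Euclidean (each row: r = 168*s + 188*t):
r=168, s=1, t=0
r=188, s=0, t=1
q=0: r=168, s=1, t=0   [168*(1) + 188*(0) = 168]
q=1: r=20, s=-1, t=1   [168*(-1) + 188*(1) = 20]
q=8: r=8, s=9, t=-8   [168*(9) + 188*(-8) = 8]
q=2: r=4, s=-19, t=17   [168*(-19) + 188*(17) = 4]
q=2: r=0, s=47, t=-42   [168*(47) + 188*(-42) = 0]
GCD = 4; from the row with r=4: x=-19, y=17
Check: 168*(-19) + 188*(17) = -3192 + 3196 = 4

GCD = 4, x = -19, y = 17


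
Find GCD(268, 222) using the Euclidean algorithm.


268 = 1 * 222 + 46
222 = 4 * 46 + 38
46 = 1 * 38 + 8
38 = 4 * 8 + 6
8 = 1 * 6 + 2
6 = 3 * 2 + 0
GCD = 2


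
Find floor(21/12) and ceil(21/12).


21/12 = 1.7500
floor = 1
ceil = 2

floor = 1, ceil = 2


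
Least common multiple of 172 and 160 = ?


GCD(172, 160) = 4
LCM = 172*160/4 = 27520/4 = 6880

LCM = 6880


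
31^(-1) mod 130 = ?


Use the extended Euclidean algorithm on (130, 31); each row r = 130*s + 31*t:
r=130, s=1, t=0
r=31, s=0, t=1
q=4: r=6, s=1, t=-4   [130*(1) + 31*(-4) = 6]
q=5: r=1, s=-5, t=21   [130*(-5) + 31*(21) = 1]
q=6: r=0, s=31, t=-130   [130*(31) + 31*(-130) = 0]
GCD = 1 with t = 21, so 31*(21) ≡ 1 (mod 130)
Inverse = 21 mod 130 = 21
Check: 31 * 21 = 651 ≡ 1 (mod 130)

31^(-1) ≡ 21 (mod 130)


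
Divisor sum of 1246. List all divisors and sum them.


Divisors of 1246: 1, 2, 7, 14, 89, 178, 623, 1246
Sum = 1 + 2 + 7 + 14 + 89 + 178 + 623 + 1246 = 2160

σ(1246) = 2160


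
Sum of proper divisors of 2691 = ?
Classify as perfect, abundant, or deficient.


Proper divisors: 1, 3, 9, 13, 23, 39, 69, 117, 207, 299, 897
Sum = 1 + 3 + 9 + 13 + 23 + 39 + 69 + 117 + 207 + 299 + 897 = 1677
1677 < 2691 → deficient

s(2691) = 1677 (deficient)


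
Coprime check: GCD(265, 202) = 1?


Euclidean algorithm:
265 = 1 * 202 + 63
202 = 3 * 63 + 13
63 = 4 * 13 + 11
13 = 1 * 11 + 2
11 = 5 * 2 + 1
2 = 2 * 1 + 0
GCD(265, 202) = 1

Yes, coprime (GCD = 1)


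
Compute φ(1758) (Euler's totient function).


1758 = 2 × 3 × 293
Prime factors: 2, 3, 293
φ(1758) = 1758 × (1-1/2) × (1-1/3) × (1-1/293)
= 1758 × 1/2 × 2/3 × 292/293 = 584

φ(1758) = 584


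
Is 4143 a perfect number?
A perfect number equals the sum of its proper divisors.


Proper divisors of 4143: 1, 3, 1381
Sum = 1 + 3 + 1381 = 1385

No, 4143 is not perfect (1385 ≠ 4143)


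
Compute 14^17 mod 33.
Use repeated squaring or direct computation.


14^1 mod 33 = 14
14^2 mod 33 = 31
14^3 mod 33 = 5
14^4 mod 33 = 4
14^5 mod 33 = 23
14^6 mod 33 = 25
14^7 mod 33 = 20
14^8 mod 33 = 16
14^9 mod 33 = 26
14^10 mod 33 = 1
14^11 mod 33 = 14
14^12 mod 33 = 31
14^13 mod 33 = 5
14^14 mod 33 = 4
14^15 mod 33 = 23
14^16 mod 33 = 25
14^17 mod 33 = 20


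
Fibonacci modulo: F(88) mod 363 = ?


F(k) mod 363 for k=1..88:
1, 1, 2, 3, 5, 8, 13, 21, 34, 55, 89, 144, 233, 14, 247, 261, 145, 43, 188, 231, 56, 287, 343, 267, 247, 151, 35, 186, 221, 44, 265, 309, 211, 157, 5, 162, 167, 329, 133, 99, 232, 331, 200, 168, 5, 173, 178, 351, 166, 154, 320, 111, 68, 179, 247, 63, 310, 10, 320, 330, 287, 254, 178, 69, 247, 316, 200, 153, 353, 143, 133, 276, 46, 322, 5, 327, 332, 296, 265, 198, 100, 298, 35, 333, 5, 338, 343, 318
F(88) mod 363 = 318


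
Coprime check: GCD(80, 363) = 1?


Euclidean algorithm:
363 = 4 * 80 + 43
80 = 1 * 43 + 37
43 = 1 * 37 + 6
37 = 6 * 6 + 1
6 = 6 * 1 + 0
GCD(80, 363) = 1

Yes, coprime (GCD = 1)


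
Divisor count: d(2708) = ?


2708 = 2^2 × 677^1
d(2708) = (2+1) × (1+1) = 6

6 divisors


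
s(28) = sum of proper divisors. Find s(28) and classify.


Proper divisors: 1, 2, 4, 7, 14
Sum = 1 + 2 + 4 + 7 + 14 = 28
28 = 28 → perfect

s(28) = 28 (perfect)


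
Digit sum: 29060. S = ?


2 + 9 + 0 + 6 + 0 = 17


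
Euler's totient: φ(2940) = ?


2940 = 2^2 × 3 × 5 × 7^2
Prime factors: 2, 3, 5, 7
φ(2940) = 2940 × (1-1/2) × (1-1/3) × (1-1/5) × (1-1/7)
= 2940 × 1/2 × 2/3 × 4/5 × 6/7 = 672

φ(2940) = 672


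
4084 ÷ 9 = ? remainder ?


4084 = 9 * 453 + 7
Check: 4077 + 7 = 4084

q = 453, r = 7


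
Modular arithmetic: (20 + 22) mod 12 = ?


20 + 22 = 42
42 mod 12 = 6


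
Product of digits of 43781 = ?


4 × 3 × 7 × 8 × 1 = 672


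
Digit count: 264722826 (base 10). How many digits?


264722826 has 9 digits in base 10
floor(log10(264722826)) + 1 = floor(8.4228) + 1 = 9

9 digits (base 10)


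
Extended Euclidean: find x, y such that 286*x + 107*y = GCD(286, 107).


Tabular extended Euclidean (each row: r = 286*s + 107*t):
r=286, s=1, t=0
r=107, s=0, t=1
q=2: r=72, s=1, t=-2   [286*(1) + 107*(-2) = 72]
q=1: r=35, s=-1, t=3   [286*(-1) + 107*(3) = 35]
q=2: r=2, s=3, t=-8   [286*(3) + 107*(-8) = 2]
q=17: r=1, s=-52, t=139   [286*(-52) + 107*(139) = 1]
q=2: r=0, s=107, t=-286   [286*(107) + 107*(-286) = 0]
GCD = 1; from the row with r=1: x=-52, y=139
Check: 286*(-52) + 107*(139) = -14872 + 14873 = 1

GCD = 1, x = -52, y = 139


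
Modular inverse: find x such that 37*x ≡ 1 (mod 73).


Use the extended Euclidean algorithm on (73, 37); each row r = 73*s + 37*t:
r=73, s=1, t=0
r=37, s=0, t=1
q=1: r=36, s=1, t=-1   [73*(1) + 37*(-1) = 36]
q=1: r=1, s=-1, t=2   [73*(-1) + 37*(2) = 1]
q=36: r=0, s=37, t=-73   [73*(37) + 37*(-73) = 0]
GCD = 1 with t = 2, so 37*(2) ≡ 1 (mod 73)
Inverse = 2 mod 73 = 2
Check: 37 * 2 = 74 ≡ 1 (mod 73)

37^(-1) ≡ 2 (mod 73)


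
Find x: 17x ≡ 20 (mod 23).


GCD(17, 23) = 1, unique solution
a^(-1) mod 23 = 19
x = 19 * 20 mod 23 = 12

x ≡ 12 (mod 23)


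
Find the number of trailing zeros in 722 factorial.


floor(722/5) = 144
floor(722/25) = 28
floor(722/125) = 5
floor(722/625) = 1
Total = 178

178 trailing zeros


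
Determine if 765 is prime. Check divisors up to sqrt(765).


765 / 3 = 255 (exact division)
765 is NOT prime.

No, 765 is not prime


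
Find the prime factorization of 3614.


3614 / 2 = 1807
1807 / 13 = 139
139 / 139 = 1
3614 = 2 × 13 × 139


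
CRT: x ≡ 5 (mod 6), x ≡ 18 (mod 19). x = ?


M = 6*19 = 114
M1 = M/6 = 19, M2 = M/19 = 6
M1^(-1) mod 6 = 1, M2^(-1) mod 19 = 16
x = 5*19*1 + 18*6*16 = 1823
1823 mod 114 = 113
Check: 113 mod 6 = 5 ✓, 113 mod 19 = 18 ✓

x ≡ 113 (mod 114)


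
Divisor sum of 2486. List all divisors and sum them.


Divisors of 2486: 1, 2, 11, 22, 113, 226, 1243, 2486
Sum = 1 + 2 + 11 + 22 + 113 + 226 + 1243 + 2486 = 4104

σ(2486) = 4104


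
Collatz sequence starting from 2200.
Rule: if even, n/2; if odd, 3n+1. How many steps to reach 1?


2200 → 1100 → 550 → 275 → 826 → 413 → 1240 → 620 → 310 → 155 → 466 → 233 → 700 → 350 → 175 → 526 → 263 → 790 → 395 → 1186 → 593 → 1780 → 890 → 445 → 1336 → 668 → 334 → 167 → 502 → 251 → 754 → 377 → 1132 → 566 → 283 → 850 → 425 → 1276 → 638 → 319 → 958 → 479 → 1438 → 719 → 2158 → 1079 → 3238 → 1619 → 4858 → 2429 → 7288 → 3644 → 1822 → 911 → 2734 → 1367 → 4102 → 2051 → 6154 → 3077 → 9232 → 4616 → 2308 → 1154 → 577 → 1732 → 866 → 433 → 1300 → 650 → 325 → 976 → 488 → 244 → 122 → 61 → 184 → 92 → 46 → 23 → 70 → 35 → 106 → 53 → 160 → 80 → 40 → 20 → 10 → 5 → 16 → 8 → 4 → 2 → 1
Total steps = 94

94 steps


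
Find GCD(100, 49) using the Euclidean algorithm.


100 = 2 * 49 + 2
49 = 24 * 2 + 1
2 = 2 * 1 + 0
GCD = 1


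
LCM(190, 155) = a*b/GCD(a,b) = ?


GCD(190, 155) = 5
LCM = 190*155/5 = 29450/5 = 5890

LCM = 5890


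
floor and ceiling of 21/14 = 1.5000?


21/14 = 1.5000
floor = 1
ceil = 2

floor = 1, ceil = 2


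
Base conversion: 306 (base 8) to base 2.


306 (base 8) = 198 (decimal)
198 (decimal) = 11000110 (base 2)


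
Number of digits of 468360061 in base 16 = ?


468360061 in base 16 = 1BEA9B7D
Number of digits = 8

8 digits (base 16)


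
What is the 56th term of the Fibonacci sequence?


Sequence: 1, 1, 2, 3, 5, 8, 13, 21, 34, 55, 89, 144, 233, 377, 610, 987, 1597, 2584, 4181, 6765, 10946, 17711, 28657, 46368, 75025, 121393, 196418, 317811, 514229, 832040, 1346269, 2178309, 3524578, 5702887, 9227465, 14930352, 24157817, 39088169, 63245986, 102334155, 165580141, 267914296, 433494437, 701408733, 1134903170, 1836311903, 2971215073, 4807526976, 7778742049, 12586269025, 20365011074, 32951280099, 53316291173, 86267571272, 139583862445, 225851433717
F(56) = 225851433717


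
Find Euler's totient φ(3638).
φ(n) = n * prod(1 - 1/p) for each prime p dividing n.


3638 = 2 × 17 × 107
Prime factors: 2, 17, 107
φ(3638) = 3638 × (1-1/2) × (1-1/17) × (1-1/107)
= 3638 × 1/2 × 16/17 × 106/107 = 1696

φ(3638) = 1696


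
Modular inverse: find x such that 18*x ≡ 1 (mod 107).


Use the extended Euclidean algorithm on (107, 18); each row r = 107*s + 18*t:
r=107, s=1, t=0
r=18, s=0, t=1
q=5: r=17, s=1, t=-5   [107*(1) + 18*(-5) = 17]
q=1: r=1, s=-1, t=6   [107*(-1) + 18*(6) = 1]
q=17: r=0, s=18, t=-107   [107*(18) + 18*(-107) = 0]
GCD = 1 with t = 6, so 18*(6) ≡ 1 (mod 107)
Inverse = 6 mod 107 = 6
Check: 18 * 6 = 108 ≡ 1 (mod 107)

18^(-1) ≡ 6 (mod 107)


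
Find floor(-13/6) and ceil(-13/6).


-13/6 = -2.1667
floor = -3
ceil = -2

floor = -3, ceil = -2


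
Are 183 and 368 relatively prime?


Euclidean algorithm:
368 = 2 * 183 + 2
183 = 91 * 2 + 1
2 = 2 * 1 + 0
GCD(183, 368) = 1

Yes, coprime (GCD = 1)


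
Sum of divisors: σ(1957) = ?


Divisors of 1957: 1, 19, 103, 1957
Sum = 1 + 19 + 103 + 1957 = 2080

σ(1957) = 2080


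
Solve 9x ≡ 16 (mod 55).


GCD(9, 55) = 1, unique solution
a^(-1) mod 55 = 49
x = 49 * 16 mod 55 = 14

x ≡ 14 (mod 55)


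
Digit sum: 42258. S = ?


4 + 2 + 2 + 5 + 8 = 21


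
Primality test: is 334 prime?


334 / 2 = 167 (exact division)
334 is NOT prime.

No, 334 is not prime


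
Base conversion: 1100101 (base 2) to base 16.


1100101 (base 2) = 101 (decimal)
101 (decimal) = 65 (base 16)


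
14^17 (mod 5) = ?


14^1 mod 5 = 4
14^2 mod 5 = 1
14^3 mod 5 = 4
14^4 mod 5 = 1
14^5 mod 5 = 4
14^6 mod 5 = 1
14^7 mod 5 = 4
14^8 mod 5 = 1
14^9 mod 5 = 4
14^10 mod 5 = 1
14^11 mod 5 = 4
14^12 mod 5 = 1
14^13 mod 5 = 4
14^14 mod 5 = 1
14^15 mod 5 = 4
14^16 mod 5 = 1
14^17 mod 5 = 4


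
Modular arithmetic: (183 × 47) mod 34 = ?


183 × 47 = 8601
8601 mod 34 = 33


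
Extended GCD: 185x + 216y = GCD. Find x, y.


Tabular extended Euclidean (each row: r = 185*s + 216*t):
r=185, s=1, t=0
r=216, s=0, t=1
q=0: r=185, s=1, t=0   [185*(1) + 216*(0) = 185]
q=1: r=31, s=-1, t=1   [185*(-1) + 216*(1) = 31]
q=5: r=30, s=6, t=-5   [185*(6) + 216*(-5) = 30]
q=1: r=1, s=-7, t=6   [185*(-7) + 216*(6) = 1]
q=30: r=0, s=216, t=-185   [185*(216) + 216*(-185) = 0]
GCD = 1; from the row with r=1: x=-7, y=6
Check: 185*(-7) + 216*(6) = -1295 + 1296 = 1

GCD = 1, x = -7, y = 6


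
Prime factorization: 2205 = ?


2205 / 3 = 735
735 / 3 = 245
245 / 5 = 49
49 / 7 = 7
7 / 7 = 1
2205 = 3^2 × 5 × 7^2


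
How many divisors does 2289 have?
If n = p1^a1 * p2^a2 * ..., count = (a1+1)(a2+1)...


2289 = 3^1 × 7^1 × 109^1
d(2289) = (1+1) × (1+1) × (1+1) = 8

8 divisors


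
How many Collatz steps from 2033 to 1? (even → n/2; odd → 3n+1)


2033 → 6100 → 3050 → 1525 → 4576 → 2288 → 1144 → 572 → 286 → 143 → 430 → 215 → 646 → 323 → 970 → 485 → 1456 → 728 → 364 → 182 → 91 → 274 → 137 → 412 → 206 → 103 → 310 → 155 → 466 → 233 → 700 → 350 → 175 → 526 → 263 → 790 → 395 → 1186 → 593 → 1780 → 890 → 445 → 1336 → 668 → 334 → 167 → 502 → 251 → 754 → 377 → 1132 → 566 → 283 → 850 → 425 → 1276 → 638 → 319 → 958 → 479 → 1438 → 719 → 2158 → 1079 → 3238 → 1619 → 4858 → 2429 → 7288 → 3644 → 1822 → 911 → 2734 → 1367 → 4102 → 2051 → 6154 → 3077 → 9232 → 4616 → 2308 → 1154 → 577 → 1732 → 866 → 433 → 1300 → 650 → 325 → 976 → 488 → 244 → 122 → 61 → 184 → 92 → 46 → 23 → 70 → 35 → 106 → 53 → 160 → 80 → 40 → 20 → 10 → 5 → 16 → 8 → 4 → 2 → 1
Total steps = 112

112 steps


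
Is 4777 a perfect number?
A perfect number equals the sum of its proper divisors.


Proper divisors of 4777: 1, 17, 281
Sum = 1 + 17 + 281 = 299

No, 4777 is not perfect (299 ≠ 4777)


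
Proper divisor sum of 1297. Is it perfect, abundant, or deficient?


Proper divisors: 1
Sum = 1 = 1
1 < 1297 → deficient

s(1297) = 1 (deficient)


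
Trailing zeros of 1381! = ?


floor(1381/5) = 276
floor(1381/25) = 55
floor(1381/125) = 11
floor(1381/625) = 2
Total = 344

344 trailing zeros


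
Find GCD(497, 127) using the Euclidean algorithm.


497 = 3 * 127 + 116
127 = 1 * 116 + 11
116 = 10 * 11 + 6
11 = 1 * 6 + 5
6 = 1 * 5 + 1
5 = 5 * 1 + 0
GCD = 1


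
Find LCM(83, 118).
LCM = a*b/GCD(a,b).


GCD(83, 118) = 1
LCM = 83*118/1 = 9794/1 = 9794

LCM = 9794


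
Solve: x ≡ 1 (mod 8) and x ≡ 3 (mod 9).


M = 8*9 = 72
M1 = M/8 = 9, M2 = M/9 = 8
M1^(-1) mod 8 = 1, M2^(-1) mod 9 = 8
x = 1*9*1 + 3*8*8 = 201
201 mod 72 = 57
Check: 57 mod 8 = 1 ✓, 57 mod 9 = 3 ✓

x ≡ 57 (mod 72)


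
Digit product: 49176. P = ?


4 × 9 × 1 × 7 × 6 = 1512


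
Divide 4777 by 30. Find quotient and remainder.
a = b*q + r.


4777 = 30 * 159 + 7
Check: 4770 + 7 = 4777

q = 159, r = 7


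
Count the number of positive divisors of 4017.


4017 = 3^1 × 13^1 × 103^1
d(4017) = (1+1) × (1+1) × (1+1) = 8

8 divisors


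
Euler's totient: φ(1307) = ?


1307 = 1307
Prime factors: 1307
φ(1307) = 1307 × (1-1/1307)
= 1307 × 1306/1307 = 1306

φ(1307) = 1306


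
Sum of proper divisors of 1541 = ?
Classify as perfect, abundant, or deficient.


Proper divisors: 1, 23, 67
Sum = 1 + 23 + 67 = 91
91 < 1541 → deficient

s(1541) = 91 (deficient)


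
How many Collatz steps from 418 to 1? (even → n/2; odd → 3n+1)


418 → 209 → 628 → 314 → 157 → 472 → 236 → 118 → 59 → 178 → 89 → 268 → 134 → 67 → 202 → 101 → 304 → 152 → 76 → 38 → 19 → 58 → 29 → 88 → 44 → 22 → 11 → 34 → 17 → 52 → 26 → 13 → 40 → 20 → 10 → 5 → 16 → 8 → 4 → 2 → 1
Total steps = 40

40 steps


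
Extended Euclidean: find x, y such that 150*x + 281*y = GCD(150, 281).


Tabular extended Euclidean (each row: r = 150*s + 281*t):
r=150, s=1, t=0
r=281, s=0, t=1
q=0: r=150, s=1, t=0   [150*(1) + 281*(0) = 150]
q=1: r=131, s=-1, t=1   [150*(-1) + 281*(1) = 131]
q=1: r=19, s=2, t=-1   [150*(2) + 281*(-1) = 19]
q=6: r=17, s=-13, t=7   [150*(-13) + 281*(7) = 17]
q=1: r=2, s=15, t=-8   [150*(15) + 281*(-8) = 2]
q=8: r=1, s=-133, t=71   [150*(-133) + 281*(71) = 1]
q=2: r=0, s=281, t=-150   [150*(281) + 281*(-150) = 0]
GCD = 1; from the row with r=1: x=-133, y=71
Check: 150*(-133) + 281*(71) = -19950 + 19951 = 1

GCD = 1, x = -133, y = 71


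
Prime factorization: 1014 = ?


1014 / 2 = 507
507 / 3 = 169
169 / 13 = 13
13 / 13 = 1
1014 = 2 × 3 × 13^2


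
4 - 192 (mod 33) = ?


4 - 192 = -188
-188 mod 33 = 10


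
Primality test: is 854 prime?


854 / 2 = 427 (exact division)
854 is NOT prime.

No, 854 is not prime


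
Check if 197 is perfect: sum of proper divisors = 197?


Proper divisors of 197: 1
Sum = 1 = 1

No, 197 is not perfect (1 ≠ 197)


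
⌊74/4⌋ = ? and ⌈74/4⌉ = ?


74/4 = 18.5000
floor = 18
ceil = 19

floor = 18, ceil = 19


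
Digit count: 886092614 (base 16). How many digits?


886092614 in base 16 = 34D0B346
Number of digits = 8

8 digits (base 16)


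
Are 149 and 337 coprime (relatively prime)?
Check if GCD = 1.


Euclidean algorithm:
337 = 2 * 149 + 39
149 = 3 * 39 + 32
39 = 1 * 32 + 7
32 = 4 * 7 + 4
7 = 1 * 4 + 3
4 = 1 * 3 + 1
3 = 3 * 1 + 0
GCD(149, 337) = 1

Yes, coprime (GCD = 1)


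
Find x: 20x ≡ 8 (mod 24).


GCD(20, 24) = 4 divides 8
Divide: 5x ≡ 2 (mod 6)
x ≡ 4 (mod 6)


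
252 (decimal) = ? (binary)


252 (base 10) = 252 (decimal)
252 (decimal) = 11111100 (base 2)


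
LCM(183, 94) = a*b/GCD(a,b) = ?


GCD(183, 94) = 1
LCM = 183*94/1 = 17202/1 = 17202

LCM = 17202


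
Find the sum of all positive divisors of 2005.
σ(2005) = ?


Divisors of 2005: 1, 5, 401, 2005
Sum = 1 + 5 + 401 + 2005 = 2412

σ(2005) = 2412


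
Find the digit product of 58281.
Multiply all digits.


5 × 8 × 2 × 8 × 1 = 640


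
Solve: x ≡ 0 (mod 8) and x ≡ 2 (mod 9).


M = 8*9 = 72
M1 = M/8 = 9, M2 = M/9 = 8
M1^(-1) mod 8 = 1, M2^(-1) mod 9 = 8
x = 0*9*1 + 2*8*8 = 128
128 mod 72 = 56
Check: 56 mod 8 = 0 ✓, 56 mod 9 = 2 ✓

x ≡ 56 (mod 72)


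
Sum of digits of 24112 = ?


2 + 4 + 1 + 1 + 2 = 10


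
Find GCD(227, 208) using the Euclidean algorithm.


227 = 1 * 208 + 19
208 = 10 * 19 + 18
19 = 1 * 18 + 1
18 = 18 * 1 + 0
GCD = 1


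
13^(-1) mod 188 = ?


Use the extended Euclidean algorithm on (188, 13); each row r = 188*s + 13*t:
r=188, s=1, t=0
r=13, s=0, t=1
q=14: r=6, s=1, t=-14   [188*(1) + 13*(-14) = 6]
q=2: r=1, s=-2, t=29   [188*(-2) + 13*(29) = 1]
q=6: r=0, s=13, t=-188   [188*(13) + 13*(-188) = 0]
GCD = 1 with t = 29, so 13*(29) ≡ 1 (mod 188)
Inverse = 29 mod 188 = 29
Check: 13 * 29 = 377 ≡ 1 (mod 188)

13^(-1) ≡ 29 (mod 188)


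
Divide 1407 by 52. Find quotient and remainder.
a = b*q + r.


1407 = 52 * 27 + 3
Check: 1404 + 3 = 1407

q = 27, r = 3


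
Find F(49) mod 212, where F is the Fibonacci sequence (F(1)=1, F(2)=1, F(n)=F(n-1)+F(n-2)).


F(k) mod 212 for k=1..49:
1, 1, 2, 3, 5, 8, 13, 21, 34, 55, 89, 144, 21, 165, 186, 139, 113, 40, 153, 193, 134, 115, 37, 152, 189, 129, 106, 23, 129, 152, 69, 9, 78, 87, 165, 40, 205, 33, 26, 59, 85, 144, 17, 161, 178, 127, 93, 8, 101
F(49) mod 212 = 101


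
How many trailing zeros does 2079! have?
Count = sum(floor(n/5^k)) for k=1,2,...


floor(2079/5) = 415
floor(2079/25) = 83
floor(2079/125) = 16
floor(2079/625) = 3
Total = 517

517 trailing zeros


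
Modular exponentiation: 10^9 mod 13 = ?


10^1 mod 13 = 10
10^2 mod 13 = 9
10^3 mod 13 = 12
10^4 mod 13 = 3
10^5 mod 13 = 4
10^6 mod 13 = 1
10^7 mod 13 = 10
10^8 mod 13 = 9
10^9 mod 13 = 12


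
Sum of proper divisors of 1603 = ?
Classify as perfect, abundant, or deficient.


Proper divisors: 1, 7, 229
Sum = 1 + 7 + 229 = 237
237 < 1603 → deficient

s(1603) = 237 (deficient)


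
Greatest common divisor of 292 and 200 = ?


292 = 1 * 200 + 92
200 = 2 * 92 + 16
92 = 5 * 16 + 12
16 = 1 * 12 + 4
12 = 3 * 4 + 0
GCD = 4


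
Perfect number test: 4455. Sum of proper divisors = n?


Proper divisors of 4455: 1, 3, 5, 9, 11, 15, 27, 33, 45, 55, 81, 99, 135, 165, 297, 405, 495, 891, 1485
Sum = 1 + 3 + 5 + 9 + 11 + 15 + 27 + 33 + 45 + 55 + 81 + 99 + 135 + 165 + 297 + 405 + 495 + 891 + 1485 = 4257

No, 4455 is not perfect (4257 ≠ 4455)


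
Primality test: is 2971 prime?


Check divisors up to sqrt(2971) = 54.5069
No divisors found.
2971 is prime.

Yes, 2971 is prime


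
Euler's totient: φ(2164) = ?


2164 = 2^2 × 541
Prime factors: 2, 541
φ(2164) = 2164 × (1-1/2) × (1-1/541)
= 2164 × 1/2 × 540/541 = 1080

φ(2164) = 1080


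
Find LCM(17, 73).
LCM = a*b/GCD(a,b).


GCD(17, 73) = 1
LCM = 17*73/1 = 1241/1 = 1241

LCM = 1241


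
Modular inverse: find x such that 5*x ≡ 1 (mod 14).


Use the extended Euclidean algorithm on (14, 5); each row r = 14*s + 5*t:
r=14, s=1, t=0
r=5, s=0, t=1
q=2: r=4, s=1, t=-2   [14*(1) + 5*(-2) = 4]
q=1: r=1, s=-1, t=3   [14*(-1) + 5*(3) = 1]
q=4: r=0, s=5, t=-14   [14*(5) + 5*(-14) = 0]
GCD = 1 with t = 3, so 5*(3) ≡ 1 (mod 14)
Inverse = 3 mod 14 = 3
Check: 5 * 3 = 15 ≡ 1 (mod 14)

5^(-1) ≡ 3 (mod 14)


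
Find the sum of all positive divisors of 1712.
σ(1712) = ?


Divisors of 1712: 1, 2, 4, 8, 16, 107, 214, 428, 856, 1712
Sum = 1 + 2 + 4 + 8 + 16 + 107 + 214 + 428 + 856 + 1712 = 3348

σ(1712) = 3348


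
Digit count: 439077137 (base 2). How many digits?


439077137 in base 2 = 11010001010111100100100010001
Number of digits = 29

29 digits (base 2)


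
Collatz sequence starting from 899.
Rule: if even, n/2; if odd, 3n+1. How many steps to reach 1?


899 → 2698 → 1349 → 4048 → 2024 → 1012 → 506 → 253 → 760 → 380 → 190 → 95 → 286 → 143 → 430 → 215 → 646 → 323 → 970 → 485 → 1456 → 728 → 364 → 182 → 91 → 274 → 137 → 412 → 206 → 103 → 310 → 155 → 466 → 233 → 700 → 350 → 175 → 526 → 263 → 790 → 395 → 1186 → 593 → 1780 → 890 → 445 → 1336 → 668 → 334 → 167 → 502 → 251 → 754 → 377 → 1132 → 566 → 283 → 850 → 425 → 1276 → 638 → 319 → 958 → 479 → 1438 → 719 → 2158 → 1079 → 3238 → 1619 → 4858 → 2429 → 7288 → 3644 → 1822 → 911 → 2734 → 1367 → 4102 → 2051 → 6154 → 3077 → 9232 → 4616 → 2308 → 1154 → 577 → 1732 → 866 → 433 → 1300 → 650 → 325 → 976 → 488 → 244 → 122 → 61 → 184 → 92 → 46 → 23 → 70 → 35 → 106 → 53 → 160 → 80 → 40 → 20 → 10 → 5 → 16 → 8 → 4 → 2 → 1
Total steps = 116

116 steps
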